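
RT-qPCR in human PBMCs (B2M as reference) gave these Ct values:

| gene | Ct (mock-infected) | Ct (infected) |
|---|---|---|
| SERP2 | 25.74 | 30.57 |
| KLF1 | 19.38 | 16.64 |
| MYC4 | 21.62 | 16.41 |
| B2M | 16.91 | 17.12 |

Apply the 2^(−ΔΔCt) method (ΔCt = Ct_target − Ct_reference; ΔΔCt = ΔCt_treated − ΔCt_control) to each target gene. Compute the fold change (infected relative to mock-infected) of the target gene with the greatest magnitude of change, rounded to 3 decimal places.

42.814

SERP2: ΔΔCt = (30.57−17.12) − (25.74−16.91) = 13.45 − 8.83 = 4.62; fold change = 2^-4.62 = 0.041
KLF1: ΔΔCt = (16.64−17.12) − (19.38−16.91) = -0.48 − 2.47 = -2.95; fold change = 2^2.95 = 7.727
MYC4: ΔΔCt = (16.41−17.12) − (21.62−16.91) = -0.71 − 4.71 = -5.42; fold change = 2^5.42 = 42.814
MYC4 has the largest |ΔΔCt| = 5.42.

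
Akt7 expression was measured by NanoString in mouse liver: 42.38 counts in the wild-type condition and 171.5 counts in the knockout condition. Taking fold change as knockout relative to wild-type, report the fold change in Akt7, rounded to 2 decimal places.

4.05

Fold change = 171.5 / 42.38 = 4.047
Akt7 is upregulated.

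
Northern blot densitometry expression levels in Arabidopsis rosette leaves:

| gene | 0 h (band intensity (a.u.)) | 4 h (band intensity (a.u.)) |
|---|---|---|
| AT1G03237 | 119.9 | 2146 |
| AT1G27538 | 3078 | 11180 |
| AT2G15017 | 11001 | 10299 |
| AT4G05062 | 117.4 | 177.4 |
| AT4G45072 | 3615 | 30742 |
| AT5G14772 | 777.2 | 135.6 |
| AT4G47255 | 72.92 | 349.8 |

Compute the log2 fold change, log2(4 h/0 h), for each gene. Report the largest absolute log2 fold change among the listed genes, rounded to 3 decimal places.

4.162

log2(2146/119.9) = 4.162  (AT1G03237)
log2(11180/3078) = 1.861  (AT1G27538)
log2(10299/11001) = -0.095  (AT2G15017)
log2(177.4/117.4) = 0.596  (AT4G05062)
log2(30742/3615) = 3.088  (AT4G45072)
log2(135.6/777.2) = -2.519  (AT5G14772)
log2(349.8/72.92) = 2.262  (AT4G47255)
The largest magnitude belongs to AT1G03237.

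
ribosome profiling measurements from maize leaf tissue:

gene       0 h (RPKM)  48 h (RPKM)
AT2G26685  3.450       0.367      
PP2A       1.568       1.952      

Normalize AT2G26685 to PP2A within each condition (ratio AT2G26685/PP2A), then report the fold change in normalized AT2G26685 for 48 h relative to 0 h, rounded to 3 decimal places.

0.085

AT2G26685/PP2A (0 h) = 3.450 / 1.568 = 2.2003
AT2G26685/PP2A (48 h) = 0.367 / 1.952 = 0.18801
Fold change = 0.18801 / 2.2003 = 0.0855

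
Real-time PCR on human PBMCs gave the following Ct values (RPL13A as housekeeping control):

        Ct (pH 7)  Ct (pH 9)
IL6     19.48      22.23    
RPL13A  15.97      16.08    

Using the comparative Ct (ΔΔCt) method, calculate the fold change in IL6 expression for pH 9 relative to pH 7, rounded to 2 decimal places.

ΔCt(pH 7) = 19.480 − 15.970 = 3.510
ΔCt(pH 9) = 22.230 − 16.080 = 6.150
ΔΔCt = 6.150 − 3.510 = 2.640
Fold change = 2^(−2.640) = 0.160

0.16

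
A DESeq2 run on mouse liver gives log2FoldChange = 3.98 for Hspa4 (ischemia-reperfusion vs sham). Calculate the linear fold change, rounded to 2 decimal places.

Fold change = 2^(3.98) = 15.780

15.78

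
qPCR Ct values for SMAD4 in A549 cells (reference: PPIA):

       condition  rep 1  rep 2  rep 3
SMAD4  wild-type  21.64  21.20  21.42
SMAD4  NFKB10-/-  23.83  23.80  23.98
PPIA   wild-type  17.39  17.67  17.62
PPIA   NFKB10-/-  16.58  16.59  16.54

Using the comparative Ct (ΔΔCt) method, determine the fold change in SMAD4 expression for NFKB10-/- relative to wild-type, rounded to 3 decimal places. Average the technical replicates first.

0.092

Mean Ct: SMAD4 wild-type 21.420; SMAD4 NFKB10-/- 23.870; PPIA wild-type 17.560; PPIA NFKB10-/- 16.570
ΔCt(wild-type) = 21.420 − 17.560 = 3.860
ΔCt(NFKB10-/-) = 23.870 − 16.570 = 7.300
ΔΔCt = 7.300 − 3.860 = 3.440
Fold change = 2^(−3.440) = 0.0921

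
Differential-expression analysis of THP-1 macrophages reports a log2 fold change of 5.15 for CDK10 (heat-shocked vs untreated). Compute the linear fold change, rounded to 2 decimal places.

35.51

Fold change = 2^(5.15) = 35.506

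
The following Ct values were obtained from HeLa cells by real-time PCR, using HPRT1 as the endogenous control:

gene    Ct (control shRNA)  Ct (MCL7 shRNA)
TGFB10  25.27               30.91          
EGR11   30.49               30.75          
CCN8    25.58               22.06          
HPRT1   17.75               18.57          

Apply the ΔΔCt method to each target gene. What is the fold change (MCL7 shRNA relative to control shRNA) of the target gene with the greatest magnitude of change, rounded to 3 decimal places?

0.035

TGFB10: ΔΔCt = (30.91−18.57) − (25.27−17.75) = 12.34 − 7.52 = 4.82; fold change = 2^-4.82 = 0.035
EGR11: ΔΔCt = (30.75−18.57) − (30.49−17.75) = 12.18 − 12.74 = -0.56; fold change = 2^0.56 = 1.474
CCN8: ΔΔCt = (22.06−18.57) − (25.58−17.75) = 3.49 − 7.83 = -4.34; fold change = 2^4.34 = 20.252
TGFB10 has the largest |ΔΔCt| = 4.82.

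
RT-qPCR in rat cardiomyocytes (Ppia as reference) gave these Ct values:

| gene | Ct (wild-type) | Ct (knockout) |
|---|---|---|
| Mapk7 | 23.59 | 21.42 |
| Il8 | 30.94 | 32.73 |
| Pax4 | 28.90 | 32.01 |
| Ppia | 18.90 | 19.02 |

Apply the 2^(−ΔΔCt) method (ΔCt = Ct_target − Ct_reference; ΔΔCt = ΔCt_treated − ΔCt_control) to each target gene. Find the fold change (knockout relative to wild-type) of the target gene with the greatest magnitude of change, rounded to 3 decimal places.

Mapk7: ΔΔCt = (21.42−19.02) − (23.59−18.90) = 2.40 − 4.69 = -2.29; fold change = 2^2.29 = 4.891
Il8: ΔΔCt = (32.73−19.02) − (30.94−18.90) = 13.71 − 12.04 = 1.67; fold change = 2^-1.67 = 0.314
Pax4: ΔΔCt = (32.01−19.02) − (28.90−18.90) = 12.99 − 10.00 = 2.99; fold change = 2^-2.99 = 0.126
Pax4 has the largest |ΔΔCt| = 2.99.

0.126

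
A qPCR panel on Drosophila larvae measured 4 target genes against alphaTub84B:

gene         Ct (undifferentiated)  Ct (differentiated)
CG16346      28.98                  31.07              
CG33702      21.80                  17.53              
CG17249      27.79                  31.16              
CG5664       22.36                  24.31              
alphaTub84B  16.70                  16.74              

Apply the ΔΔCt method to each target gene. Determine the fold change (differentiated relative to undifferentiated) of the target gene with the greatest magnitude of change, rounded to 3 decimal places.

CG16346: ΔΔCt = (31.07−16.74) − (28.98−16.70) = 14.33 − 12.28 = 2.05; fold change = 2^-2.05 = 0.241
CG33702: ΔΔCt = (17.53−16.74) − (21.80−16.70) = 0.79 − 5.10 = -4.31; fold change = 2^4.31 = 19.835
CG17249: ΔΔCt = (31.16−16.74) − (27.79−16.70) = 14.42 − 11.09 = 3.33; fold change = 2^-3.33 = 0.099
CG5664: ΔΔCt = (24.31−16.74) − (22.36−16.70) = 7.57 − 5.66 = 1.91; fold change = 2^-1.91 = 0.266
CG33702 has the largest |ΔΔCt| = 4.31.

19.835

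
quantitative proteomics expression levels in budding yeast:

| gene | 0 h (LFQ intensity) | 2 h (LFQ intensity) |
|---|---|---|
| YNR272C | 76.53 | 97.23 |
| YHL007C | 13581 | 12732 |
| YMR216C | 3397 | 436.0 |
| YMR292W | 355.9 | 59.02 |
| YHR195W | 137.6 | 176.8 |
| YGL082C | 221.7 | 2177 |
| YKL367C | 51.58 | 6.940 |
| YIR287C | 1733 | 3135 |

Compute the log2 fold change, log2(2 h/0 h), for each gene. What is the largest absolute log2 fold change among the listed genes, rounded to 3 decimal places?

3.296

log2(97.23/76.53) = 0.345  (YNR272C)
log2(12732/13581) = -0.093  (YHL007C)
log2(436.0/3397) = -2.962  (YMR216C)
log2(59.02/355.9) = -2.592  (YMR292W)
log2(176.8/137.6) = 0.362  (YHR195W)
log2(2177/221.7) = 3.296  (YGL082C)
log2(6.940/51.58) = -2.894  (YKL367C)
log2(3135/1733) = 0.855  (YIR287C)
The largest magnitude belongs to YGL082C.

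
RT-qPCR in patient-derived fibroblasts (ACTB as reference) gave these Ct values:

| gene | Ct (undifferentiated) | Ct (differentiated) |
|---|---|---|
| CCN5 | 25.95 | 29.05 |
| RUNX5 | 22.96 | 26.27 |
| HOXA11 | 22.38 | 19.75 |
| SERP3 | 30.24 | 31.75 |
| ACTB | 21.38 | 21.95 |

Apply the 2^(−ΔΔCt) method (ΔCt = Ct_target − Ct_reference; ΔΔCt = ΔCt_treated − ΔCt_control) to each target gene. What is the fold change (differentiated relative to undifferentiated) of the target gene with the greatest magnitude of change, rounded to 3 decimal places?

CCN5: ΔΔCt = (29.05−21.95) − (25.95−21.38) = 7.10 − 4.57 = 2.53; fold change = 2^-2.53 = 0.173
RUNX5: ΔΔCt = (26.27−21.95) − (22.96−21.38) = 4.32 − 1.58 = 2.74; fold change = 2^-2.74 = 0.150
HOXA11: ΔΔCt = (19.75−21.95) − (22.38−21.38) = -2.20 − 1.00 = -3.20; fold change = 2^3.20 = 9.190
SERP3: ΔΔCt = (31.75−21.95) − (30.24−21.38) = 9.80 − 8.86 = 0.94; fold change = 2^-0.94 = 0.521
HOXA11 has the largest |ΔΔCt| = 3.20.

9.190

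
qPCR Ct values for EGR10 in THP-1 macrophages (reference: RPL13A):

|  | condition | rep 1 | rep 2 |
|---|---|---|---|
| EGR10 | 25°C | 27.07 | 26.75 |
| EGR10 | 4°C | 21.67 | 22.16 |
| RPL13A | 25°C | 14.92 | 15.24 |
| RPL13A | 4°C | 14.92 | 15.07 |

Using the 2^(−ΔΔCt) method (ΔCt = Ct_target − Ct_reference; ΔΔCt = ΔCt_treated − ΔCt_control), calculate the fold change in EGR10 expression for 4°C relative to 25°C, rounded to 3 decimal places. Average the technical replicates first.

30.065

Mean Ct: EGR10 25°C 26.910; EGR10 4°C 21.915; RPL13A 25°C 15.080; RPL13A 4°C 14.995
ΔCt(25°C) = 26.910 − 15.080 = 11.830
ΔCt(4°C) = 21.915 − 14.995 = 6.920
ΔΔCt = 6.920 − 11.830 = -4.910
Fold change = 2^(−(-4.910)) = 2^4.910 = 30.0647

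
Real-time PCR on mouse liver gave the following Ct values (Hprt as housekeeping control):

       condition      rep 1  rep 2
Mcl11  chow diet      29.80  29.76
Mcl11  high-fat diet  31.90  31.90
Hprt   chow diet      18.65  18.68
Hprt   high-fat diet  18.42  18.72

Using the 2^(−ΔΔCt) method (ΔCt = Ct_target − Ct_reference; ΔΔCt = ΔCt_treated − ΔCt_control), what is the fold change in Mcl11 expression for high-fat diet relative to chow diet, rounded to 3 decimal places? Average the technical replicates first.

Mean Ct: Mcl11 chow diet 29.780; Mcl11 high-fat diet 31.900; Hprt chow diet 18.665; Hprt high-fat diet 18.570
ΔCt(chow diet) = 29.780 − 18.665 = 11.115
ΔCt(high-fat diet) = 31.900 − 18.570 = 13.330
ΔΔCt = 13.330 − 11.115 = 2.215
Fold change = 2^(−2.215) = 0.2154

0.215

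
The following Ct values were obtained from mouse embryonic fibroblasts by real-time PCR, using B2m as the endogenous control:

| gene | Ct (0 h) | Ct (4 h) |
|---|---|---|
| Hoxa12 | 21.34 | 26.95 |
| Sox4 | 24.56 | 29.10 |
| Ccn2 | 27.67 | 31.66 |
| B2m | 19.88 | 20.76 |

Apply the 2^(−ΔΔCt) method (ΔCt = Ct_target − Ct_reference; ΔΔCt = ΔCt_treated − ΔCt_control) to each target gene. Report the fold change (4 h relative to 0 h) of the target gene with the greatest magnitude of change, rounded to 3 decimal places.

Hoxa12: ΔΔCt = (26.95−20.76) − (21.34−19.88) = 6.19 − 1.46 = 4.73; fold change = 2^-4.73 = 0.038
Sox4: ΔΔCt = (29.10−20.76) − (24.56−19.88) = 8.34 − 4.68 = 3.66; fold change = 2^-3.66 = 0.079
Ccn2: ΔΔCt = (31.66−20.76) − (27.67−19.88) = 10.90 − 7.79 = 3.11; fold change = 2^-3.11 = 0.116
Hoxa12 has the largest |ΔΔCt| = 4.73.

0.038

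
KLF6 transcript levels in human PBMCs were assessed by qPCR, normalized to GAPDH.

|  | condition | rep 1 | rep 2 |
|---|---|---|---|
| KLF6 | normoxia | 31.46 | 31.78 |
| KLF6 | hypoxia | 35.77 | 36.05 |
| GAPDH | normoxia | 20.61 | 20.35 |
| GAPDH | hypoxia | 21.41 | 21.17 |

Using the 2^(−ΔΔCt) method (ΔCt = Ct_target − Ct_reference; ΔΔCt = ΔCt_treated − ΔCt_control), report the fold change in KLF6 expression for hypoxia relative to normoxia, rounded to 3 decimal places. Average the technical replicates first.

Mean Ct: KLF6 normoxia 31.620; KLF6 hypoxia 35.910; GAPDH normoxia 20.480; GAPDH hypoxia 21.290
ΔCt(normoxia) = 31.620 − 20.480 = 11.140
ΔCt(hypoxia) = 35.910 − 21.290 = 14.620
ΔΔCt = 14.620 − 11.140 = 3.480
Fold change = 2^(−3.480) = 0.0896

0.090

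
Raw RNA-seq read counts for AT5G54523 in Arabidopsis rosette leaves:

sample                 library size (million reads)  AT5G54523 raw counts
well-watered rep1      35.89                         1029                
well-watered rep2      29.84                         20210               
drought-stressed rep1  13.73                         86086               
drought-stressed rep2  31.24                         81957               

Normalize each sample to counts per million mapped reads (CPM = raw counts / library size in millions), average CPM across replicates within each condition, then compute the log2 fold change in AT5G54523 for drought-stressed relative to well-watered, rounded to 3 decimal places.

CPM(well-watered rep1) = 1029 / 35.89 = 28.6709
CPM(well-watered rep2) = 20210 / 29.84 = 677.2788
CPM(drought-stressed rep1) = 86086 / 13.73 = 6269.9199
CPM(drought-stressed rep2) = 81957 / 31.24 = 2623.4635
mean CPM(well-watered) = 352.9749; mean CPM(drought-stressed) = 4446.6917
Fold change = 4446.6917 / 352.9749 = 12.59776
log2(12.59776) = 3.6551

3.655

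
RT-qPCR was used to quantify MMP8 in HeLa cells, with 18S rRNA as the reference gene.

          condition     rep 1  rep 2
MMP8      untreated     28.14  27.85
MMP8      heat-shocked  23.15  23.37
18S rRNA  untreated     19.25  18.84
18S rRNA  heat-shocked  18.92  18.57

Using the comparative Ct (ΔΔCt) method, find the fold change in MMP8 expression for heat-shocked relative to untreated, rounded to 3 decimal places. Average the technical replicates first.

Mean Ct: MMP8 untreated 27.995; MMP8 heat-shocked 23.260; 18S rRNA untreated 19.045; 18S rRNA heat-shocked 18.745
ΔCt(untreated) = 27.995 − 19.045 = 8.950
ΔCt(heat-shocked) = 23.260 − 18.745 = 4.515
ΔΔCt = 4.515 − 8.950 = -4.435
Fold change = 2^(−(-4.435)) = 2^4.435 = 21.6306

21.631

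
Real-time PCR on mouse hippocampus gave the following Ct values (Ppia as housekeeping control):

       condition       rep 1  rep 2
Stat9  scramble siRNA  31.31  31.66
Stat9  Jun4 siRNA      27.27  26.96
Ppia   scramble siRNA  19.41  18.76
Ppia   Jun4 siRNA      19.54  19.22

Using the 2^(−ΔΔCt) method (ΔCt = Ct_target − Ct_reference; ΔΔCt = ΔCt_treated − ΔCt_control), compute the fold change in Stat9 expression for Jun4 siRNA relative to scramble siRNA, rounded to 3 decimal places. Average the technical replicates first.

Mean Ct: Stat9 scramble siRNA 31.485; Stat9 Jun4 siRNA 27.115; Ppia scramble siRNA 19.085; Ppia Jun4 siRNA 19.380
ΔCt(scramble siRNA) = 31.485 − 19.085 = 12.400
ΔCt(Jun4 siRNA) = 27.115 − 19.380 = 7.735
ΔΔCt = 7.735 − 12.400 = -4.665
Fold change = 2^(−(-4.665)) = 2^4.665 = 25.3691

25.369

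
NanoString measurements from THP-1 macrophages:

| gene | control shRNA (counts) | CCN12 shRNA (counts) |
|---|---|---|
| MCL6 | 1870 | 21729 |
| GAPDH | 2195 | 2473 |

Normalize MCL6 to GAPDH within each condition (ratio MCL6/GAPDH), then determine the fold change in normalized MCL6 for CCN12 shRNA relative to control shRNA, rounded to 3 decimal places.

10.314

MCL6/GAPDH (control shRNA) = 1870 / 2195 = 0.85194
MCL6/GAPDH (CCN12 shRNA) = 21729 / 2473 = 8.7865
Fold change = 8.7865 / 0.85194 = 10.3136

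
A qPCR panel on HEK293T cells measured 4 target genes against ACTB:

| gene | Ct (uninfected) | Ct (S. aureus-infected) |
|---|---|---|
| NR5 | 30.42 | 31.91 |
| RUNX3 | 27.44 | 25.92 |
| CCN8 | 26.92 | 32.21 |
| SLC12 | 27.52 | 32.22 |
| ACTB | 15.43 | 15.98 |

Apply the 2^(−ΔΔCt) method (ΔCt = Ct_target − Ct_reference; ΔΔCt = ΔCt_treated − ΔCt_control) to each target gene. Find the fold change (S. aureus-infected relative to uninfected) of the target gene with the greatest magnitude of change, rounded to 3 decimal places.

NR5: ΔΔCt = (31.91−15.98) − (30.42−15.43) = 15.93 − 14.99 = 0.94; fold change = 2^-0.94 = 0.521
RUNX3: ΔΔCt = (25.92−15.98) − (27.44−15.43) = 9.94 − 12.01 = -2.07; fold change = 2^2.07 = 4.199
CCN8: ΔΔCt = (32.21−15.98) − (26.92−15.43) = 16.23 − 11.49 = 4.74; fold change = 2^-4.74 = 0.037
SLC12: ΔΔCt = (32.22−15.98) − (27.52−15.43) = 16.24 − 12.09 = 4.15; fold change = 2^-4.15 = 0.056
CCN8 has the largest |ΔΔCt| = 4.74.

0.037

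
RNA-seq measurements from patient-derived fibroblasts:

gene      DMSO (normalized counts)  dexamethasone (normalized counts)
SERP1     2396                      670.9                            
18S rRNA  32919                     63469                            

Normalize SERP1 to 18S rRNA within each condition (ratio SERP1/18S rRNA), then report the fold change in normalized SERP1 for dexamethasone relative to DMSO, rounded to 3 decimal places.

SERP1/18S rRNA (DMSO) = 2396 / 32919 = 0.072785
SERP1/18S rRNA (dexamethasone) = 670.9 / 63469 = 0.010571
Fold change = 0.010571 / 0.072785 = 0.1452

0.145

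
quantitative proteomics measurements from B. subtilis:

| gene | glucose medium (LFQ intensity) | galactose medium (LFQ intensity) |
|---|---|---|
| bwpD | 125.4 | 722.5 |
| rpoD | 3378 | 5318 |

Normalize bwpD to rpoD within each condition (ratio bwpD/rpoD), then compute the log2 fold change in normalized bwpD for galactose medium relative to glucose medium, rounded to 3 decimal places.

1.872

bwpD/rpoD (glucose medium) = 125.4 / 3378 = 0.037123
bwpD/rpoD (galactose medium) = 722.5 / 5318 = 0.13586
Fold change = 0.13586 / 0.037123 = 3.6598
log2(3.6598) = 1.8717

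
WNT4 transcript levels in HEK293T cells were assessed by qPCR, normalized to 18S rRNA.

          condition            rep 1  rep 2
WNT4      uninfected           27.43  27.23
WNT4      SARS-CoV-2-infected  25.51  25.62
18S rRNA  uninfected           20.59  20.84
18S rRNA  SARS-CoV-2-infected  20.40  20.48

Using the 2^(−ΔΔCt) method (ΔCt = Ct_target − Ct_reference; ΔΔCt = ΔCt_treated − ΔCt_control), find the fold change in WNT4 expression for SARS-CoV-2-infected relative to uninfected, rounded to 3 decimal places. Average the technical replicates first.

Mean Ct: WNT4 uninfected 27.330; WNT4 SARS-CoV-2-infected 25.565; 18S rRNA uninfected 20.715; 18S rRNA SARS-CoV-2-infected 20.440
ΔCt(uninfected) = 27.330 − 20.715 = 6.615
ΔCt(SARS-CoV-2-infected) = 25.565 − 20.440 = 5.125
ΔΔCt = 5.125 − 6.615 = -1.490
Fold change = 2^(−(-1.490)) = 2^1.490 = 2.8089

2.809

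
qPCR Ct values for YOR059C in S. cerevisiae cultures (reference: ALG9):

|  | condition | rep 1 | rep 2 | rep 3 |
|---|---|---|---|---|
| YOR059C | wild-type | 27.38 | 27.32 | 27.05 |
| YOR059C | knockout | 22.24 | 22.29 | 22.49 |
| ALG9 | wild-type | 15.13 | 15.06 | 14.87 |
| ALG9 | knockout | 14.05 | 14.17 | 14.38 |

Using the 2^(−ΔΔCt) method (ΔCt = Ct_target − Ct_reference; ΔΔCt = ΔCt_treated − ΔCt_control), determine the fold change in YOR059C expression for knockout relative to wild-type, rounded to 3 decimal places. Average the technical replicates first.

17.030

Mean Ct: YOR059C wild-type 27.250; YOR059C knockout 22.340; ALG9 wild-type 15.020; ALG9 knockout 14.200
ΔCt(wild-type) = 27.250 − 15.020 = 12.230
ΔCt(knockout) = 22.340 − 14.200 = 8.140
ΔΔCt = 8.140 − 12.230 = -4.090
Fold change = 2^(−(-4.090)) = 2^4.090 = 17.0299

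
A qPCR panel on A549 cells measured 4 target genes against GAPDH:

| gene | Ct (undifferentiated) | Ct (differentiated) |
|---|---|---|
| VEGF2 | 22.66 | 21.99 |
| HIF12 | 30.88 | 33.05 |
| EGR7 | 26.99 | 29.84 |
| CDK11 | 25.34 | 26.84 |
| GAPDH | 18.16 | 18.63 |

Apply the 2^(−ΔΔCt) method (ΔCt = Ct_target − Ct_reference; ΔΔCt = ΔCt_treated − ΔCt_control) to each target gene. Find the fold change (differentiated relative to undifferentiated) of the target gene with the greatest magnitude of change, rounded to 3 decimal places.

VEGF2: ΔΔCt = (21.99−18.63) − (22.66−18.16) = 3.36 − 4.50 = -1.14; fold change = 2^1.14 = 2.204
HIF12: ΔΔCt = (33.05−18.63) − (30.88−18.16) = 14.42 − 12.72 = 1.70; fold change = 2^-1.70 = 0.308
EGR7: ΔΔCt = (29.84−18.63) − (26.99−18.16) = 11.21 − 8.83 = 2.38; fold change = 2^-2.38 = 0.192
CDK11: ΔΔCt = (26.84−18.63) − (25.34−18.16) = 8.21 − 7.18 = 1.03; fold change = 2^-1.03 = 0.490
EGR7 has the largest |ΔΔCt| = 2.38.

0.192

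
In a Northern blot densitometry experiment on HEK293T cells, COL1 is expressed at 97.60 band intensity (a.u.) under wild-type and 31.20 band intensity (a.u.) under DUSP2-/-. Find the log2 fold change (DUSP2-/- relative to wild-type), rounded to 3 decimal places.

Fold change = 31.20 / 97.60 = 0.3197
log2(0.3197) = -1.6453

-1.645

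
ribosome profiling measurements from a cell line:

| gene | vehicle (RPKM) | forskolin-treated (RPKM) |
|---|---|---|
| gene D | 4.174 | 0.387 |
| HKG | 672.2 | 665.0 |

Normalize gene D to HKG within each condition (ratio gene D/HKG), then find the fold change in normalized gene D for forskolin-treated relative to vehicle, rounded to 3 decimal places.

gene D/HKG (vehicle) = 4.174 / 672.2 = 0.0062095
gene D/HKG (forskolin-treated) = 0.387 / 665.0 = 0.00058195
Fold change = 0.00058195 / 0.0062095 = 0.0937

0.094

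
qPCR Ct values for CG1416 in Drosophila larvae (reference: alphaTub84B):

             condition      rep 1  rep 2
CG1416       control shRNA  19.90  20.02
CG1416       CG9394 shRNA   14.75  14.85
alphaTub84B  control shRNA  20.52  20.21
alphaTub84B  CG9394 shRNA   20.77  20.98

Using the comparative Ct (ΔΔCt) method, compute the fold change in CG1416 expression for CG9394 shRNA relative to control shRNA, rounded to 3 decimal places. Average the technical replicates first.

Mean Ct: CG1416 control shRNA 19.960; CG1416 CG9394 shRNA 14.800; alphaTub84B control shRNA 20.365; alphaTub84B CG9394 shRNA 20.875
ΔCt(control shRNA) = 19.960 − 20.365 = -0.405
ΔCt(CG9394 shRNA) = 14.800 − 20.875 = -6.075
ΔΔCt = -6.075 − (-0.405) = -5.670
Fold change = 2^(−(-5.670)) = 2^5.670 = 50.9143

50.914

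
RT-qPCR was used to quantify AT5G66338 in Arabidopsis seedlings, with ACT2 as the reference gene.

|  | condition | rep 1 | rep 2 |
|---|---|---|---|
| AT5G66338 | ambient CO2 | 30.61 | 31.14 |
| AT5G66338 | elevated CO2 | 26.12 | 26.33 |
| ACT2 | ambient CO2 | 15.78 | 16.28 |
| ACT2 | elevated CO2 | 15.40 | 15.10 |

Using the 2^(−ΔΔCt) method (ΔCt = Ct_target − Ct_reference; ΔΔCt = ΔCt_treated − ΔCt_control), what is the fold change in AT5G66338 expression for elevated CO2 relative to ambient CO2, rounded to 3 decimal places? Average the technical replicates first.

Mean Ct: AT5G66338 ambient CO2 30.875; AT5G66338 elevated CO2 26.225; ACT2 ambient CO2 16.030; ACT2 elevated CO2 15.250
ΔCt(ambient CO2) = 30.875 − 16.030 = 14.845
ΔCt(elevated CO2) = 26.225 − 15.250 = 10.975
ΔΔCt = 10.975 − 14.845 = -3.870
Fold change = 2^(−(-3.870)) = 2^3.870 = 14.6213

14.621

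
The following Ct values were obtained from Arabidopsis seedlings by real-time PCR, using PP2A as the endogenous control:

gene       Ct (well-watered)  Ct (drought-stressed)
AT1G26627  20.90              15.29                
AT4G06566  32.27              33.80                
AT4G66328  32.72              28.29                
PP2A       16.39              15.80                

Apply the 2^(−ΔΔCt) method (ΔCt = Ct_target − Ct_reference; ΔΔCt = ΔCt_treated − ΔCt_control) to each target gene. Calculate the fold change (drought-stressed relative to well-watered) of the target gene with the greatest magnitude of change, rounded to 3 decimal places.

AT1G26627: ΔΔCt = (15.29−15.80) − (20.90−16.39) = -0.51 − 4.51 = -5.02; fold change = 2^5.02 = 32.447
AT4G06566: ΔΔCt = (33.80−15.80) − (32.27−16.39) = 18.00 − 15.88 = 2.12; fold change = 2^-2.12 = 0.230
AT4G66328: ΔΔCt = (28.29−15.80) − (32.72−16.39) = 12.49 − 16.33 = -3.84; fold change = 2^3.84 = 14.320
AT1G26627 has the largest |ΔΔCt| = 5.02.

32.447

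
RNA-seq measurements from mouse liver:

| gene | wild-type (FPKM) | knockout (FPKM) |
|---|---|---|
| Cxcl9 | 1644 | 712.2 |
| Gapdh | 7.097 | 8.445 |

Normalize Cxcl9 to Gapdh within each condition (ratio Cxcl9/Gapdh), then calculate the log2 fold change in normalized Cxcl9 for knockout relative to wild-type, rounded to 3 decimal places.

-1.458

Cxcl9/Gapdh (wild-type) = 1644 / 7.097 = 231.65
Cxcl9/Gapdh (knockout) = 712.2 / 8.445 = 84.334
Fold change = 84.334 / 231.65 = 0.3641
log2(0.3641) = -1.4577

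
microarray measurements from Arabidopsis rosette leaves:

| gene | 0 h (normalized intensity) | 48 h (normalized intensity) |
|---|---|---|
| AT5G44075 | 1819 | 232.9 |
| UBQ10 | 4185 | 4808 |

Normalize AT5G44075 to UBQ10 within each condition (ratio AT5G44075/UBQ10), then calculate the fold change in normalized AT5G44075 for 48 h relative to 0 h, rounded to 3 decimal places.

0.111

AT5G44075/UBQ10 (0 h) = 1819 / 4185 = 0.43465
AT5G44075/UBQ10 (48 h) = 232.9 / 4808 = 0.04844
Fold change = 0.04844 / 0.43465 = 0.1114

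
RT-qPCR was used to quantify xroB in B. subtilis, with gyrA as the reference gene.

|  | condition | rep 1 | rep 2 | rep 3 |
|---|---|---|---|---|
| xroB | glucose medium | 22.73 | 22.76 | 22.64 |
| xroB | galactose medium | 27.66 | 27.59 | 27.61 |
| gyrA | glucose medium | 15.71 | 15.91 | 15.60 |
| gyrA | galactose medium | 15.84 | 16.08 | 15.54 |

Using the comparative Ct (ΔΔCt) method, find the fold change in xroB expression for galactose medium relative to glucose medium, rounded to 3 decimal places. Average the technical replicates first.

Mean Ct: xroB glucose medium 22.710; xroB galactose medium 27.620; gyrA glucose medium 15.740; gyrA galactose medium 15.820
ΔCt(glucose medium) = 22.710 − 15.740 = 6.970
ΔCt(galactose medium) = 27.620 − 15.820 = 11.800
ΔΔCt = 11.800 − 6.970 = 4.830
Fold change = 2^(−4.830) = 0.0352

0.035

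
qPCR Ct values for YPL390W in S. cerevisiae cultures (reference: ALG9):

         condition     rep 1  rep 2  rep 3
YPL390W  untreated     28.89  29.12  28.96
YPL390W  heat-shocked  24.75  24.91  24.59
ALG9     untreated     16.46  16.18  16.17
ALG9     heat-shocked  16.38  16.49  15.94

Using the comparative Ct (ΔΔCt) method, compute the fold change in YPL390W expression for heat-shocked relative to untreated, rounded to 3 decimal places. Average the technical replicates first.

18.896

Mean Ct: YPL390W untreated 28.990; YPL390W heat-shocked 24.750; ALG9 untreated 16.270; ALG9 heat-shocked 16.270
ΔCt(untreated) = 28.990 − 16.270 = 12.720
ΔCt(heat-shocked) = 24.750 − 16.270 = 8.480
ΔΔCt = 8.480 − 12.720 = -4.240
Fold change = 2^(−(-4.240)) = 2^4.240 = 18.8959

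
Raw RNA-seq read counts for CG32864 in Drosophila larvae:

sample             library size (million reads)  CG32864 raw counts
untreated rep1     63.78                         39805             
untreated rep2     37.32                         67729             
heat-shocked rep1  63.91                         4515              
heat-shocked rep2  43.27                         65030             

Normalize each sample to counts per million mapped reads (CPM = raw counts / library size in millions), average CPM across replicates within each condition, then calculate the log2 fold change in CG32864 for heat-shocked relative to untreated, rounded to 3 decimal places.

CPM(untreated rep1) = 39805 / 63.78 = 624.0985
CPM(untreated rep2) = 67729 / 37.32 = 1814.8178
CPM(heat-shocked rep1) = 4515 / 63.91 = 70.6462
CPM(heat-shocked rep2) = 65030 / 43.27 = 1502.8888
mean CPM(untreated) = 1219.4581; mean CPM(heat-shocked) = 786.7675
Fold change = 786.7675 / 1219.4581 = 0.64518
log2(0.64518) = -0.6322

-0.632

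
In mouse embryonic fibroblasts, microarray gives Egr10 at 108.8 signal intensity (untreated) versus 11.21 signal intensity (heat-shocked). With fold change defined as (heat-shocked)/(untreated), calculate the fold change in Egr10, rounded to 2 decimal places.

Fold change = 11.21 / 108.8 = 0.103
Egr10 is downregulated.

0.10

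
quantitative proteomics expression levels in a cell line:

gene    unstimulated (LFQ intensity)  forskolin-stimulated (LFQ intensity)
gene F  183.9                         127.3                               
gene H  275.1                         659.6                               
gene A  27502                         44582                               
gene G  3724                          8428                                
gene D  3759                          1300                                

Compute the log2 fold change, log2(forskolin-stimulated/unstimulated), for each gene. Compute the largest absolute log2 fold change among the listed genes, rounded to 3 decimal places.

1.532

log2(127.3/183.9) = -0.531  (gene F)
log2(659.6/275.1) = 1.262  (gene H)
log2(44582/27502) = 0.697  (gene A)
log2(8428/3724) = 1.178  (gene G)
log2(1300/3759) = -1.532  (gene D)
The largest magnitude belongs to gene D.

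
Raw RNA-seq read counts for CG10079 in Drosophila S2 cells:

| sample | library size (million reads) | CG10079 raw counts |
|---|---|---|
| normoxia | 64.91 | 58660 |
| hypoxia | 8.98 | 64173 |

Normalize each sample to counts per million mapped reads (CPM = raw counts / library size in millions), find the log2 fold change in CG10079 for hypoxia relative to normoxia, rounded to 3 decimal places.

2.983

CPM(normoxia) = 58660 / 64.91 = 903.7128
CPM(hypoxia) = 64173 / 8.98 = 7146.2138
Fold change = 7146.2138 / 903.7128 = 7.90762
log2(7.90762) = 2.9832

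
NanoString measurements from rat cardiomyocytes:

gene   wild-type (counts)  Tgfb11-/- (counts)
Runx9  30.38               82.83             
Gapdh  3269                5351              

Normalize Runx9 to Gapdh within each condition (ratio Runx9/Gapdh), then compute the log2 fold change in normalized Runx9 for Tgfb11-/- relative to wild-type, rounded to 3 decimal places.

Runx9/Gapdh (wild-type) = 30.38 / 3269 = 0.0092934
Runx9/Gapdh (Tgfb11-/-) = 82.83 / 5351 = 0.015479
Fold change = 0.015479 / 0.0092934 = 1.6656
log2(1.6656) = 0.7361

0.736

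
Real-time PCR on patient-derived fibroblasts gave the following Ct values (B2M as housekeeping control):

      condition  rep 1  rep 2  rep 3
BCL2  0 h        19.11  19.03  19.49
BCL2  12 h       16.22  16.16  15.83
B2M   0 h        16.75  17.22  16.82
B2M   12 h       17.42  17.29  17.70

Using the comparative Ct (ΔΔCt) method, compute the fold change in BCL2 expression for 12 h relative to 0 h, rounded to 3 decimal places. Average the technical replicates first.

Mean Ct: BCL2 0 h 19.210; BCL2 12 h 16.070; B2M 0 h 16.930; B2M 12 h 17.470
ΔCt(0 h) = 19.210 − 16.930 = 2.280
ΔCt(12 h) = 16.070 − 17.470 = -1.400
ΔΔCt = -1.400 − 2.280 = -3.680
Fold change = 2^(−(-3.680)) = 2^3.680 = 12.8171

12.817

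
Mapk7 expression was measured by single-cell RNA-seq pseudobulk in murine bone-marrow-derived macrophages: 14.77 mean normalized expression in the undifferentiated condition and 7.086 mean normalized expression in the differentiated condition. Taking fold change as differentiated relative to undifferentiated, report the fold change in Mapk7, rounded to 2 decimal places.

Fold change = 7.086 / 14.77 = 0.480
Mapk7 is downregulated.

0.48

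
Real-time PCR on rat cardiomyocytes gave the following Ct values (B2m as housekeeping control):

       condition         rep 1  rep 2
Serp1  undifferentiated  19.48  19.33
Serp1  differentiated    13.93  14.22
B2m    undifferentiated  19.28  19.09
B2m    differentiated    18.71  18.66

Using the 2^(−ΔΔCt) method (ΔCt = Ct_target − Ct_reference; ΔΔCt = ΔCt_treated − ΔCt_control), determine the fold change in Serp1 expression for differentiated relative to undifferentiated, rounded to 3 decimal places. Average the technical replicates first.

Mean Ct: Serp1 undifferentiated 19.405; Serp1 differentiated 14.075; B2m undifferentiated 19.185; B2m differentiated 18.685
ΔCt(undifferentiated) = 19.405 − 19.185 = 0.220
ΔCt(differentiated) = 14.075 − 18.685 = -4.610
ΔΔCt = -4.610 − 0.220 = -4.830
Fold change = 2^(−(-4.830)) = 2^4.830 = 28.4430

28.443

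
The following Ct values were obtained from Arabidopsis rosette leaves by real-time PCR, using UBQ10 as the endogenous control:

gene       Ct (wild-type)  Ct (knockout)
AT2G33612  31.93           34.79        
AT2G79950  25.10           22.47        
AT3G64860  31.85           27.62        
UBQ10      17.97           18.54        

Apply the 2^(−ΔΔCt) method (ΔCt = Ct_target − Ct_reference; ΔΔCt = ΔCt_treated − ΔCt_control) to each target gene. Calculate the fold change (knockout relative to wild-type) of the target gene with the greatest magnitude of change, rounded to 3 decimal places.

AT2G33612: ΔΔCt = (34.79−18.54) − (31.93−17.97) = 16.25 − 13.96 = 2.29; fold change = 2^-2.29 = 0.204
AT2G79950: ΔΔCt = (22.47−18.54) − (25.10−17.97) = 3.93 − 7.13 = -3.20; fold change = 2^3.20 = 9.190
AT3G64860: ΔΔCt = (27.62−18.54) − (31.85−17.97) = 9.08 − 13.88 = -4.80; fold change = 2^4.80 = 27.858
AT3G64860 has the largest |ΔΔCt| = 4.80.

27.858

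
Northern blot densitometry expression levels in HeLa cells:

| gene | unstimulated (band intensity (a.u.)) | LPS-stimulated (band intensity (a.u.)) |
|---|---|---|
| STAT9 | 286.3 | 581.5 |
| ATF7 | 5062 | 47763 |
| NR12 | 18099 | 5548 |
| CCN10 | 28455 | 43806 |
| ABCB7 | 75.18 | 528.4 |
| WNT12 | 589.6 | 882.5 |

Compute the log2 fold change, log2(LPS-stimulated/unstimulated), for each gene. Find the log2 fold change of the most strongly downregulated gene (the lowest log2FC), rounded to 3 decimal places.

-1.706

log2(581.5/286.3) = 1.022  (STAT9)
log2(47763/5062) = 3.238  (ATF7)
log2(5548/18099) = -1.706  (NR12)
log2(43806/28455) = 0.622  (CCN10)
log2(528.4/75.18) = 2.813  (ABCB7)
log2(882.5/589.6) = 0.582  (WNT12)
NR12 is most strongly downregulated.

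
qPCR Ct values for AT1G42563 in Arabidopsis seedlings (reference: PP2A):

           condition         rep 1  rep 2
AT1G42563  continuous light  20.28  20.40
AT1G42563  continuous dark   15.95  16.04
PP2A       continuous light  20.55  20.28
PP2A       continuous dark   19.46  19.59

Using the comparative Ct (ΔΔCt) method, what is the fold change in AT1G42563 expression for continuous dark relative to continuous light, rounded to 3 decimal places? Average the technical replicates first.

10.966

Mean Ct: AT1G42563 continuous light 20.340; AT1G42563 continuous dark 15.995; PP2A continuous light 20.415; PP2A continuous dark 19.525
ΔCt(continuous light) = 20.340 − 20.415 = -0.075
ΔCt(continuous dark) = 15.995 − 19.525 = -3.530
ΔΔCt = -3.530 − (-0.075) = -3.455
Fold change = 2^(−(-3.455)) = 2^3.455 = 10.9663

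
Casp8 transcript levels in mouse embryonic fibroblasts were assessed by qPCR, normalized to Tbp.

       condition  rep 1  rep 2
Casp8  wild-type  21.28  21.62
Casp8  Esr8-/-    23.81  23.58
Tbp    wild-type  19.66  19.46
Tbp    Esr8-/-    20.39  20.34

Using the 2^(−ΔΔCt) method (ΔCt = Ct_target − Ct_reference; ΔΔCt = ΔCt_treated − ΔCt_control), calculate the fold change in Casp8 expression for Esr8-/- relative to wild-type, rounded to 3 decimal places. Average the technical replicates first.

Mean Ct: Casp8 wild-type 21.450; Casp8 Esr8-/- 23.695; Tbp wild-type 19.560; Tbp Esr8-/- 20.365
ΔCt(wild-type) = 21.450 − 19.560 = 1.890
ΔCt(Esr8-/-) = 23.695 − 20.365 = 3.330
ΔΔCt = 3.330 − 1.890 = 1.440
Fold change = 2^(−1.440) = 0.3686

0.369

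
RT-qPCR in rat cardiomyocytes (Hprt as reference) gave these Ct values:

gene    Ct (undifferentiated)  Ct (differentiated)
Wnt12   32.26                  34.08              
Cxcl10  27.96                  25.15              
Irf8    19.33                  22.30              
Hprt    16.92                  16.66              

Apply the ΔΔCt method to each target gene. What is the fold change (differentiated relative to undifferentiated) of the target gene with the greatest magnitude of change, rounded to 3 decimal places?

0.107

Wnt12: ΔΔCt = (34.08−16.66) − (32.26−16.92) = 17.42 − 15.34 = 2.08; fold change = 2^-2.08 = 0.237
Cxcl10: ΔΔCt = (25.15−16.66) − (27.96−16.92) = 8.49 − 11.04 = -2.55; fold change = 2^2.55 = 5.856
Irf8: ΔΔCt = (22.30−16.66) − (19.33−16.92) = 5.64 − 2.41 = 3.23; fold change = 2^-3.23 = 0.107
Irf8 has the largest |ΔΔCt| = 3.23.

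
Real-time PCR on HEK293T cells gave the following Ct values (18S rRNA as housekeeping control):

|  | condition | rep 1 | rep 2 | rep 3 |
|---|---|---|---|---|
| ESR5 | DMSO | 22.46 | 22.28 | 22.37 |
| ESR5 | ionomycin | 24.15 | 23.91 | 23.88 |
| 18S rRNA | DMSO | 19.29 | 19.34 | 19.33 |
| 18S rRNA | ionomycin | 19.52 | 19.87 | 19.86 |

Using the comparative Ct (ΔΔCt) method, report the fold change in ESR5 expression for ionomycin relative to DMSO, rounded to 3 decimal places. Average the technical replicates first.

0.441

Mean Ct: ESR5 DMSO 22.370; ESR5 ionomycin 23.980; 18S rRNA DMSO 19.320; 18S rRNA ionomycin 19.750
ΔCt(DMSO) = 22.370 − 19.320 = 3.050
ΔCt(ionomycin) = 23.980 − 19.750 = 4.230
ΔΔCt = 4.230 − 3.050 = 1.180
Fold change = 2^(−1.180) = 0.4414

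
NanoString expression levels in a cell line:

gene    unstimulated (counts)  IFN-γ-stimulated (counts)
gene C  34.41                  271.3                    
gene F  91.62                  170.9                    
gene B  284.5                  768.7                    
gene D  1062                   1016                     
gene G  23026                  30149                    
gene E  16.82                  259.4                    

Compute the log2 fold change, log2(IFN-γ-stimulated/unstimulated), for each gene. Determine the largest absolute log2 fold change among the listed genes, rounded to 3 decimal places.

3.947

log2(271.3/34.41) = 2.979  (gene C)
log2(170.9/91.62) = 0.899  (gene F)
log2(768.7/284.5) = 1.434  (gene B)
log2(1016/1062) = -0.064  (gene D)
log2(30149/23026) = 0.389  (gene G)
log2(259.4/16.82) = 3.947  (gene E)
The largest magnitude belongs to gene E.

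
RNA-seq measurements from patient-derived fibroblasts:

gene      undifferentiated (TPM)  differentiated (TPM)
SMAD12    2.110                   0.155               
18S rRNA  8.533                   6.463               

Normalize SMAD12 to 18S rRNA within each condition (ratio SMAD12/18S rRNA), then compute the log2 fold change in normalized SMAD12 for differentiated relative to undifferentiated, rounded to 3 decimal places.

SMAD12/18S rRNA (undifferentiated) = 2.110 / 8.533 = 0.24728
SMAD12/18S rRNA (differentiated) = 0.155 / 6.463 = 0.023983
Fold change = 0.023983 / 0.24728 = 0.0970
log2(0.0970) = -3.3661

-3.366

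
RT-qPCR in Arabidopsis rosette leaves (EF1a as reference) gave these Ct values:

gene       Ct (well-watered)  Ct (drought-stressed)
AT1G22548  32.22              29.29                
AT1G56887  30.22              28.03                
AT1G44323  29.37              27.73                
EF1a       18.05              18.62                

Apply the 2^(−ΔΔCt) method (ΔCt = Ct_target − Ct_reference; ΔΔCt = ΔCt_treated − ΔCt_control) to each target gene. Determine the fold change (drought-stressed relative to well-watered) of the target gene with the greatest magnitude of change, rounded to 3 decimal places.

11.314

AT1G22548: ΔΔCt = (29.29−18.62) − (32.22−18.05) = 10.67 − 14.17 = -3.50; fold change = 2^3.50 = 11.314
AT1G56887: ΔΔCt = (28.03−18.62) − (30.22−18.05) = 9.41 − 12.17 = -2.76; fold change = 2^2.76 = 6.774
AT1G44323: ΔΔCt = (27.73−18.62) − (29.37−18.05) = 9.11 − 11.32 = -2.21; fold change = 2^2.21 = 4.627
AT1G22548 has the largest |ΔΔCt| = 3.50.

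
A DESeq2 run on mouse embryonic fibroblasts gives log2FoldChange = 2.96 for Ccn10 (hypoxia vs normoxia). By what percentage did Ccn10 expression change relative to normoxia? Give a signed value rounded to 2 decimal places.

678.12%

Fold change = 2^(2.96) = 7.7812
Percent change = (FC − 1) × 100% = (7.7812 − 1) × 100 = 678.12%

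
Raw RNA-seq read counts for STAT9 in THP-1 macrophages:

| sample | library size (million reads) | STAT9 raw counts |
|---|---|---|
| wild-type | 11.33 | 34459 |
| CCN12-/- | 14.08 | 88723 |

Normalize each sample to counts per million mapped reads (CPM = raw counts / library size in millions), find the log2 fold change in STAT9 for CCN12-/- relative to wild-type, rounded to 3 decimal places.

1.051

CPM(wild-type) = 34459 / 11.33 = 3041.3945
CPM(CCN12-/-) = 88723 / 14.08 = 6301.3494
Fold change = 6301.3494 / 3041.3945 = 2.07186
log2(2.07186) = 1.0509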